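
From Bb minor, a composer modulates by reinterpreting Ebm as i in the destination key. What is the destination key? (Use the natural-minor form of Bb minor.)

Eb minor

The numeral i denotes a minor triad on scale degree 1. With Eb on degree 1, the tonic of the new key is Eb.
Degree 1 carries a minor triad in minor keys, so the destination is Eb minor.
Check: the diatonic triads of Eb minor (natural minor) are Ebm (i), Fdim (ii°), Gb (III), Abm (iv), Bbm (v), Cb (VI), Db (VII) — Ebm is indeed i.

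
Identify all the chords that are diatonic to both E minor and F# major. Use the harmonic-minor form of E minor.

Triads in E minor (harmonic minor): E minor (i), F# diminished (ii°), G augmented (III+), A minor (iv), B major (V), C major (VI), D# diminished (vii°).
Triads in F# major: F# major (I), G# minor (ii), A# minor (iii), B major (IV), C# major (V), D# minor (vi), E# diminished (vii°).
Shared triads with their functions: B major (V in E minor, IV in F# major).

B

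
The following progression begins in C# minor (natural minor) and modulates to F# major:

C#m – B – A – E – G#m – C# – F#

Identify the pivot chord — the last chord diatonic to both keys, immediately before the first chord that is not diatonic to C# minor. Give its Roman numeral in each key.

Chords diatonic to C# minor: C#m, D#dim, E, F#m, G#m, A, B.
Reading the progression, the first chord not in that set is C#, so the modulation leaves C# minor there.
The chord immediately before C# is G#m, which is diatonic to both keys: v in C# minor and ii in F# major.

G#m — v in C# minor, ii in F# major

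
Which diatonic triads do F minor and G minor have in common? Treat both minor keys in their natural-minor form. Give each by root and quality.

Triads in F minor (natural minor): F minor (i), G diminished (ii°), Ab major (III), Bb minor (iv), C minor (v), Db major (VI), Eb major (VII).
Triads in G minor (natural minor): G minor (i), A diminished (ii°), Bb major (III), C minor (iv), D minor (v), Eb major (VI), F major (VII).
Shared triads with their functions: C minor (v in F minor, iv in G minor); Eb major (VII in F minor, VI in G minor).

Cm, Eb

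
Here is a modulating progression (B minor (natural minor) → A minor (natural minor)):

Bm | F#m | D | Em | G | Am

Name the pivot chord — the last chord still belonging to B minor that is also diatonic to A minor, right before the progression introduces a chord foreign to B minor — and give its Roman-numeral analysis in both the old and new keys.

Chords diatonic to B minor: Bm, C#dim, D, Em, F#m, G, A.
Reading the progression, the first chord not in that set is Am, so the modulation leaves B minor there.
The chord immediately before Am is G, which is diatonic to both keys: VI in B minor and VII in A minor.

G — VI in B minor, VII in A minor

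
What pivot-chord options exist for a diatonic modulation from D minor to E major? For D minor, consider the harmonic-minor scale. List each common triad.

Triads in D minor (harmonic minor): Dm (i), Edim (ii°), Faug (III+), Gm (iv), A (V), Bb (VI), C#dim (vii°).
Triads in E major: E (I), F#m (ii), G#m (iii), A (IV), B (V), C#m (vi), D#dim (vii°).
Shared triads with their functions: A (V in D minor, IV in E major).

A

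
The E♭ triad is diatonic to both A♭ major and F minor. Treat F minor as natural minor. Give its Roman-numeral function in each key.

V in A♭ major; VII in F minor

The scale of A♭ major is A♭ B♭ C D♭ E♭ F G; E♭ is degree 5, and the triad built there (E♭-G-B♭) is major, so it is V.
The scale of F minor (natural minor) is F G A♭ B♭ C D♭ E♭; E♭ is degree 7, and the triad built there (E♭-G-B♭) is major, so it is VII.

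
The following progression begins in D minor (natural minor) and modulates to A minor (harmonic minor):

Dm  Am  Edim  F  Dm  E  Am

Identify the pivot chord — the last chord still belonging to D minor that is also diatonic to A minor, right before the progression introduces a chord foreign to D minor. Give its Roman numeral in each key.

Dm — i in D minor, iv in A minor

Chords diatonic to D minor: Dm, Edim, F, Gm, Am, B♭, C.
Reading the progression, the first chord not in that set is E, so the modulation leaves D minor there.
The chord immediately before E is Dm, which is diatonic to both keys: i in D minor and iv in A minor.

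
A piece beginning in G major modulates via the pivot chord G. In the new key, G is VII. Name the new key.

A minor

The numeral VII denotes a major triad on scale degree 7. With G on degree 7, the tonic of the new key is A.
Degree 7 carries a major triad in natural-minor keys, so the destination is A minor.
Check: the diatonic triads of A minor (natural minor) are Am (i), Bdim (ii°), C (III), Dm (iv), Em (v), F (VI), G (VII) — G is indeed VII.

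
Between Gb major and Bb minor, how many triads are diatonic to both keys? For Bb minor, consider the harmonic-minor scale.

3

Diatonic triads of Gb major: Gb major (I), Ab minor (ii), Bb minor (iii), Cb major (IV), Db major (V), Eb minor (vi), F diminished (vii°).
Diatonic triads of Bb minor (harmonic minor): Bb minor (i), C diminished (ii°), Db augmented (III+), Eb minor (iv), F major (V), Gb major (VI), A diminished (vii°).
Matching root and quality in both lists: Gb major, Bb minor, Eb minor.
That gives 3 common triads.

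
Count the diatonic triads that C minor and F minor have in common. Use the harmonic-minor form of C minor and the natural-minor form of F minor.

Diatonic triads of C minor (harmonic minor): Cm (i), Ddim (ii°), E♭aug (III+), Fm (iv), G (V), A♭ (VI), Bdim (vii°).
Diatonic triads of F minor (natural minor): Fm (i), Gdim (ii°), A♭ (III), B♭m (iv), Cm (v), D♭ (VI), E♭ (VII).
Matching root and quality in both lists: Cm, Fm, A♭.
That gives 3 common triads.

3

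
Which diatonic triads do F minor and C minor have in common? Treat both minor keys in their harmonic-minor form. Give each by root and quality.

Fm

Triads in F minor (harmonic minor): F minor (i), G diminished (ii°), Ab augmented (III+), Bb minor (iv), C major (V), Db major (VI), E diminished (vii°).
Triads in C minor (harmonic minor): C minor (i), D diminished (ii°), Eb augmented (III+), F minor (iv), G major (V), Ab major (VI), B diminished (vii°).
Shared triads with their functions: F minor (i in F minor, iv in C minor).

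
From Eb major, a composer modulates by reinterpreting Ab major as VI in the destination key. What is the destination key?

C minor

The numeral VI denotes a major triad on scale degree 6. With Ab on degree 6, the tonic of the new key is C.
Degree 6 carries a major triad in minor keys, so the destination is C minor.
Check: the diatonic triads of C minor (natural minor) are Cm (i), Ddim (ii°), Eb (III), Fm (iv), Gm (v), Ab (VI), Bb (VII) — Ab major is indeed VI.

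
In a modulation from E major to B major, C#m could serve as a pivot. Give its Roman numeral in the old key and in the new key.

vi in E major; ii in B major

The scale of E major is E F# G# A B C# D#; C# is degree 6, and the triad built there (C#-E-G#) is minor, so it is vi.
The scale of B major is B C# D# E F# G# A#; C# is degree 2, and the triad built there (C#-E-G#) is minor, so it is ii.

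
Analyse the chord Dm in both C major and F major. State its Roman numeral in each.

The scale of C major is C D E F G A B; D is degree 2, and the triad built there (D-F-A) is minor, so it is ii.
The scale of F major is F G A B♭ C D E; D is degree 6, and the triad built there (D-F-A) is minor, so it is vi.

ii in C major; vi in F major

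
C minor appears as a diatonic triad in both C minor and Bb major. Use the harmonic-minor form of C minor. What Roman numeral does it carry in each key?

The scale of C minor (harmonic minor) is C D Eb F G Ab B; C is degree 1, and the triad built there (C-Eb-G) is minor, so it is i.
The scale of Bb major is Bb C D Eb F G A; C is degree 2, and the triad built there (C-Eb-G) is minor, so it is ii.

i in C minor; ii in Bb major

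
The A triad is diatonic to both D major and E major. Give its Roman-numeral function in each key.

V in D major; IV in E major

The scale of D major is D E F# G A B C#; A is degree 5, and the triad built there (A-C#-E) is major, so it is V.
The scale of E major is E F# G# A B C# D#; A is degree 4, and the triad built there (A-C#-E) is major, so it is IV.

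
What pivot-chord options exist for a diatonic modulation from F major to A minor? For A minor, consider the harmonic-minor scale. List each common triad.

Triads in F major: F (I), Gm (ii), Am (iii), Bb (IV), C (V), Dm (vi), Edim (vii°).
Triads in A minor (harmonic minor): Am (i), Bdim (ii°), Caug (III+), Dm (iv), E (V), F (VI), G#dim (vii°).
Shared triads with their functions: F (I in F major, VI in A minor); Am (iii in F major, i in A minor); Dm (vi in F major, iv in A minor).

F, Am, Dm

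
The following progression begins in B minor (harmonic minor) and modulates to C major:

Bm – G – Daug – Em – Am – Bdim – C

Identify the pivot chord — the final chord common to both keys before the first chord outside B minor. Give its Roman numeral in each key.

Chords diatonic to B minor: Bm, C♯dim, Daug, Em, F♯, G, A♯dim.
Reading the progression, the first chord not in that set is Am, so the modulation leaves B minor there.
The chord immediately before Am is Em, which is diatonic to both keys: iv in B minor and iii in C major.

Em — iv in B minor, iii in C major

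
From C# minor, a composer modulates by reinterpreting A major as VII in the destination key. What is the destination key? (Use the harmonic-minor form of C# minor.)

B minor

The numeral VII denotes a major triad on scale degree 7. With A on degree 7, the tonic of the new key is B.
Degree 7 carries a major triad in natural-minor keys, so the destination is B minor.
Check: the diatonic triads of B minor (natural minor) are Bm (i), C#dim (ii°), D (III), Em (iv), F#m (v), G (VI), A (VII) — A major is indeed VII.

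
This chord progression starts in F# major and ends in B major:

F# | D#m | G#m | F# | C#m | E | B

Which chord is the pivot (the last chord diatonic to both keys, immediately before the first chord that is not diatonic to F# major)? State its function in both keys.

F# — I in F# major, V in B major

Chords diatonic to F# major: F#, G#m, A#m, B, C#, D#m, E#dim.
Reading the progression, the first chord not in that set is C#m, so the modulation leaves F# major there.
The chord immediately before C#m is F#, which is diatonic to both keys: I in F# major and V in B major.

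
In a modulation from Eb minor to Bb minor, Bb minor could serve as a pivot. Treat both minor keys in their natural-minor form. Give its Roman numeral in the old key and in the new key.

The scale of Eb minor (natural minor) is Eb F Gb Ab Bb Cb Db; Bb is degree 5, and the triad built there (Bb-Db-F) is minor, so it is v.
The scale of Bb minor (natural minor) is Bb C Db Eb F Gb Ab; Bb is degree 1, and the triad built there (Bb-Db-F) is minor, so it is i.

v in Eb minor; i in Bb minor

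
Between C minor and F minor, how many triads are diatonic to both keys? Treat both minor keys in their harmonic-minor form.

1

Diatonic triads of C minor (harmonic minor): Cm (i), Ddim (ii°), Ebaug (III+), Fm (iv), G (V), Ab (VI), Bdim (vii°).
Diatonic triads of F minor (harmonic minor): Fm (i), Gdim (ii°), Abaug (III+), Bbm (iv), C (V), Db (VI), Edim (vii°).
Matching root and quality in both lists: Fm.
That gives 1 common triad.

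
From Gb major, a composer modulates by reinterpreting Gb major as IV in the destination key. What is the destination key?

The numeral IV denotes a major triad on scale degree 4. With Gb on degree 4, the tonic of the new key is Db.
Degree 4 carries a major triad in major keys, so the destination is Db major.
Check: the diatonic triads of Db major are Db (I), Ebm (ii), Fm (iii), Gb (IV), Ab (V), Bbm (vi), Cdim (vii°) — Gb major is indeed IV.

Db major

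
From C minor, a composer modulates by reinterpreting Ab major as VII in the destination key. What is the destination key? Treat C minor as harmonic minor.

Bb minor

The numeral VII denotes a major triad on scale degree 7. With Ab on degree 7, the tonic of the new key is Bb.
Degree 7 carries a major triad in natural-minor keys, so the destination is Bb minor.
Check: the diatonic triads of Bb minor (natural minor) are Bbm (i), Cdim (ii°), Db (III), Ebm (iv), Fm (v), Gb (VI), Ab (VII) — Ab major is indeed VII.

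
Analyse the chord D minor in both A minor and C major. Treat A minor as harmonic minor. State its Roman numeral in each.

The scale of A minor (harmonic minor) is A B C D E F G#; D is degree 4, and the triad built there (D-F-A) is minor, so it is iv.
The scale of C major is C D E F G A B; D is degree 2, and the triad built there (D-F-A) is minor, so it is ii.

iv in A minor; ii in C major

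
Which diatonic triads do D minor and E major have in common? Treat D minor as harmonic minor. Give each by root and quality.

A

Triads in D minor (harmonic minor): Dm (i), Edim (ii°), Faug (III+), Gm (iv), A (V), B♭ (VI), C♯dim (vii°).
Triads in E major: E (I), F♯m (ii), G♯m (iii), A (IV), B (V), C♯m (vi), D♯dim (vii°).
Shared triads with their functions: A (V in D minor, IV in E major).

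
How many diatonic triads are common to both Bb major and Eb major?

Diatonic triads of Bb major: Bb major (I), C minor (ii), D minor (iii), Eb major (IV), F major (V), G minor (vi), A diminished (vii°).
Diatonic triads of Eb major: Eb major (I), F minor (ii), G minor (iii), Ab major (IV), Bb major (V), C minor (vi), D diminished (vii°).
Matching root and quality in both lists: Bb major, C minor, Eb major, G minor.
That gives 4 common triads.

4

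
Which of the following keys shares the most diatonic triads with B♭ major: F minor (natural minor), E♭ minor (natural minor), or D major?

Triads of B♭ major: B♭ major (I), C minor (ii), D minor (iii), E♭ major (IV), F major (V), G minor (vi), A diminished (vii°).
F minor (natural minor) shares 2: Cm, E♭.
E♭ minor (natural minor) shares 0: none.
D major shares 0: none.
The most common triads (2) are shared with F minor.

F minor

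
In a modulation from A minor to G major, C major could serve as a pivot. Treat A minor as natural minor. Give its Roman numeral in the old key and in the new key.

III in A minor; IV in G major

The scale of A minor (natural minor) is A B C D E F G; C is degree 3, and the triad built there (C-E-G) is major, so it is III.
The scale of G major is G A B C D E F#; C is degree 4, and the triad built there (C-E-G) is major, so it is IV.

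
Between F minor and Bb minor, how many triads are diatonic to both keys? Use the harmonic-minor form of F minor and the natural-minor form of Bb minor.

3

Diatonic triads of F minor (harmonic minor): Fm (i), Gdim (ii°), Abaug (III+), Bbm (iv), C (V), Db (VI), Edim (vii°).
Diatonic triads of Bb minor (natural minor): Bbm (i), Cdim (ii°), Db (III), Ebm (iv), Fm (v), Gb (VI), Ab (VII).
Matching root and quality in both lists: Fm, Bbm, Db.
That gives 3 common triads.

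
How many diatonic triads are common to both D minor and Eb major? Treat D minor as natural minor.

Diatonic triads of D minor (natural minor): D minor (i), E diminished (ii°), F major (III), G minor (iv), A minor (v), Bb major (VI), C major (VII).
Diatonic triads of Eb major: Eb major (I), F minor (ii), G minor (iii), Ab major (IV), Bb major (V), C minor (vi), D diminished (vii°).
Matching root and quality in both lists: G minor, Bb major.
That gives 2 common triads.

2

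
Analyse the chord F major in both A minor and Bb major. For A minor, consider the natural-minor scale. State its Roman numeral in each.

The scale of A minor (natural minor) is A B C D E F G; F is degree 6, and the triad built there (F-A-C) is major, so it is VI.
The scale of Bb major is Bb C D Eb F G A; F is degree 5, and the triad built there (F-A-C) is major, so it is V.

VI in A minor; V in Bb major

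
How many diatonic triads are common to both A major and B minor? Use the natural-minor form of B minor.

Diatonic triads of A major: A (I), Bm (ii), C#m (iii), D (IV), E (V), F#m (vi), G#dim (vii°).
Diatonic triads of B minor (natural minor): Bm (i), C#dim (ii°), D (III), Em (iv), F#m (v), G (VI), A (VII).
Matching root and quality in both lists: A, Bm, D, F#m.
That gives 4 common triads.

4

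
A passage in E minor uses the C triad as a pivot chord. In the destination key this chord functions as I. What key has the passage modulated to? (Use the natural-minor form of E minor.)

The numeral I denotes a major triad on scale degree 1. With C on degree 1, the tonic of the new key is C.
Degree 1 carries a major triad in major keys, so the destination is C major.
Check: the diatonic triads of C major are C (I), Dm (ii), Em (iii), F (IV), G (V), Am (vi), Bdim (vii°) — C is indeed I.

C major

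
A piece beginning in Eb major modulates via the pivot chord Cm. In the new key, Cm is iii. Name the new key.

The numeral iii denotes a minor triad on scale degree 3. With C on degree 3, the tonic of the new key is Ab.
Degree 3 carries a minor triad in major keys, so the destination is Ab major.
Check: the diatonic triads of Ab major are Ab (I), Bbm (ii), Cm (iii), Db (IV), Eb (V), Fm (vi), Gdim (vii°) — Cm is indeed iii.

Ab major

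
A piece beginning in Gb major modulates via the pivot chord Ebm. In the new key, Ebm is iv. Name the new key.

Bb minor

The numeral iv denotes a minor triad on scale degree 4. With Eb on degree 4, the tonic of the new key is Bb.
Degree 4 carries a minor triad in minor keys, so the destination is Bb minor.
Check: the diatonic triads of Bb minor (natural minor) are Bbm (i), Cdim (ii°), Db (III), Ebm (iv), Fm (v), Gb (VI), Ab (VII) — Ebm is indeed iv.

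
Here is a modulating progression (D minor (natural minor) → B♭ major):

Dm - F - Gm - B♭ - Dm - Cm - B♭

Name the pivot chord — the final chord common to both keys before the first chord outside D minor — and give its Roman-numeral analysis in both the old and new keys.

Dm — i in D minor, iii in B♭ major

Chords diatonic to D minor: Dm, Edim, F, Gm, Am, B♭, C.
Reading the progression, the first chord not in that set is Cm, so the modulation leaves D minor there.
The chord immediately before Cm is Dm, which is diatonic to both keys: i in D minor and iii in B♭ major.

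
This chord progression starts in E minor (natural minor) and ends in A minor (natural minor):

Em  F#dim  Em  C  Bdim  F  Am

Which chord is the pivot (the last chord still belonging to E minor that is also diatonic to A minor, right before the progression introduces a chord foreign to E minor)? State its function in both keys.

C — VI in E minor, III in A minor

Chords diatonic to E minor: Em, F#dim, G, Am, Bm, C, D.
Reading the progression, the first chord not in that set is Bdim, so the modulation leaves E minor there.
The chord immediately before Bdim is C, which is diatonic to both keys: VI in E minor and III in A minor.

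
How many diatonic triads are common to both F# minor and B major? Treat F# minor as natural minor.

2

Diatonic triads of F# minor (natural minor): F#m (i), G#dim (ii°), A (III), Bm (iv), C#m (v), D (VI), E (VII).
Diatonic triads of B major: B (I), C#m (ii), D#m (iii), E (IV), F# (V), G#m (vi), A#dim (vii°).
Matching root and quality in both lists: C#m, E.
That gives 2 common triads.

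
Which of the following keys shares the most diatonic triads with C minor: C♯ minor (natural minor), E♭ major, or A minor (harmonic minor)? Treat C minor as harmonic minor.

E♭ major

Triads of C minor (harmonic minor): Cm (i), Ddim (ii°), E♭aug (III+), Fm (iv), G (V), A♭ (VI), Bdim (vii°).
C♯ minor (natural minor) shares 0: none.
E♭ major shares 4: Cm, Ddim, Fm, A♭.
A minor (harmonic minor) shares 1: Bdim.
The most common triads (4) are shared with E♭ major.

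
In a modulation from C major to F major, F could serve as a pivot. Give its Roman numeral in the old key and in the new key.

The scale of C major is C D E F G A B; F is degree 4, and the triad built there (F-A-C) is major, so it is IV.
The scale of F major is F G A Bb C D E; F is degree 1, and the triad built there (F-A-C) is major, so it is I.

IV in C major; I in F major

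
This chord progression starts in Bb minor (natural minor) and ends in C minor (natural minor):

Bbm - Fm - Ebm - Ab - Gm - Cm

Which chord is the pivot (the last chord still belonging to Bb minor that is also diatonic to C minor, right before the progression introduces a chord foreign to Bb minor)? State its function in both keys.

Chords diatonic to Bb minor: Bbm, Cdim, Db, Ebm, Fm, Gb, Ab.
Reading the progression, the first chord not in that set is Gm, so the modulation leaves Bb minor there.
The chord immediately before Gm is Ab, which is diatonic to both keys: VII in Bb minor and VI in C minor.

Ab — VII in Bb minor, VI in C minor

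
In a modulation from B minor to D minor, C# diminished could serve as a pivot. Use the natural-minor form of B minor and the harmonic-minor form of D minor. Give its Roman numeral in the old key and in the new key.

The scale of B minor (natural minor) is B C# D E F# G A; C# is degree 2, and the triad built there (C#-E-G) is diminished, so it is ii°.
The scale of D minor (harmonic minor) is D E F G A Bb C#; C# is degree 7, and the triad built there (C#-E-G) is diminished, so it is vii°.

ii° in B minor; vii° in D minor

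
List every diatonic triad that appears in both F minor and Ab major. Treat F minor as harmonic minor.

Fm, Gdim, Bbm, Db

Triads in F minor (harmonic minor): Fm (i), Gdim (ii°), Abaug (III+), Bbm (iv), C (V), Db (VI), Edim (vii°).
Triads in Ab major: Ab (I), Bbm (ii), Cm (iii), Db (IV), Eb (V), Fm (vi), Gdim (vii°).
Shared triads with their functions: Fm (i in F minor, vi in Ab major); Gdim (ii° in F minor, vii° in Ab major); Bbm (iv in F minor, ii in Ab major); Db (VI in F minor, IV in Ab major).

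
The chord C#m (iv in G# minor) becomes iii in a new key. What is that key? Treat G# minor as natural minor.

The numeral iii denotes a minor triad on scale degree 3. With C# on degree 3, the tonic of the new key is A.
Degree 3 carries a minor triad in major keys, so the destination is A major.
Check: the diatonic triads of A major are A (I), Bm (ii), C#m (iii), D (IV), E (V), F#m (vi), G#dim (vii°) — C#m is indeed iii.

A major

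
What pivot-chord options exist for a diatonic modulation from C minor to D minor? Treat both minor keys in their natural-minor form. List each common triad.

Gm, Bb

Triads in C minor (natural minor): C minor (i), D diminished (ii°), Eb major (III), F minor (iv), G minor (v), Ab major (VI), Bb major (VII).
Triads in D minor (natural minor): D minor (i), E diminished (ii°), F major (III), G minor (iv), A minor (v), Bb major (VI), C major (VII).
Shared triads with their functions: G minor (v in C minor, iv in D minor); Bb major (VII in C minor, VI in D minor).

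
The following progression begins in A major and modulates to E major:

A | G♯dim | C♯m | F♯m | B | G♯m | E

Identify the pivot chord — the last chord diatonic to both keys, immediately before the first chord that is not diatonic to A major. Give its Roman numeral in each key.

F♯m — vi in A major, ii in E major

Chords diatonic to A major: A, Bm, C♯m, D, E, F♯m, G♯dim.
Reading the progression, the first chord not in that set is B, so the modulation leaves A major there.
The chord immediately before B is F♯m, which is diatonic to both keys: vi in A major and ii in E major.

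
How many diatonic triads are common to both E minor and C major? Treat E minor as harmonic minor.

3

Diatonic triads of E minor (harmonic minor): E minor (i), F# diminished (ii°), G augmented (III+), A minor (iv), B major (V), C major (VI), D# diminished (vii°).
Diatonic triads of C major: C major (I), D minor (ii), E minor (iii), F major (IV), G major (V), A minor (vi), B diminished (vii°).
Matching root and quality in both lists: E minor, A minor, C major.
That gives 3 common triads.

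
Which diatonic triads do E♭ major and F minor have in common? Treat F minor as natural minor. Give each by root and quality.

E♭, Fm, A♭, Cm

Triads in E♭ major: E♭ (I), Fm (ii), Gm (iii), A♭ (IV), B♭ (V), Cm (vi), Ddim (vii°).
Triads in F minor (natural minor): Fm (i), Gdim (ii°), A♭ (III), B♭m (iv), Cm (v), D♭ (VI), E♭ (VII).
Shared triads with their functions: E♭ (I in E♭ major, VII in F minor); Fm (ii in E♭ major, i in F minor); A♭ (IV in E♭ major, III in F minor); Cm (vi in E♭ major, v in F minor).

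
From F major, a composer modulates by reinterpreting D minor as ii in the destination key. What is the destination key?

C major

The numeral ii denotes a minor triad on scale degree 2. With D on degree 2, the tonic of the new key is C.
Degree 2 carries a minor triad in major keys, so the destination is C major.
Check: the diatonic triads of C major are C (I), Dm (ii), Em (iii), F (IV), G (V), Am (vi), Bdim (vii°) — D minor is indeed ii.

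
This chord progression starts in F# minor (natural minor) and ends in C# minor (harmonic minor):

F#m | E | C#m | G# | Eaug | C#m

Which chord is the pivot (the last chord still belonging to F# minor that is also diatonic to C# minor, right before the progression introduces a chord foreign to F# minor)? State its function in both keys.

Chords diatonic to F# minor: F#m, G#dim, A, Bm, C#m, D, E.
Reading the progression, the first chord not in that set is G#, so the modulation leaves F# minor there.
The chord immediately before G# is C#m, which is diatonic to both keys: v in F# minor and i in C# minor.

C#m — v in F# minor, i in C# minor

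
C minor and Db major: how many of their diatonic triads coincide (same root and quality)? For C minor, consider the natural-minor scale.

2

Diatonic triads of C minor (natural minor): C minor (i), D diminished (ii°), Eb major (III), F minor (iv), G minor (v), Ab major (VI), Bb major (VII).
Diatonic triads of Db major: Db major (I), Eb minor (ii), F minor (iii), Gb major (IV), Ab major (V), Bb minor (vi), C diminished (vii°).
Matching root and quality in both lists: F minor, Ab major.
That gives 2 common triads.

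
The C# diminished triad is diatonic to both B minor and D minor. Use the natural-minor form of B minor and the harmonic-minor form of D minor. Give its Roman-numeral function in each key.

The scale of B minor (natural minor) is B C# D E F# G A; C# is degree 2, and the triad built there (C#-E-G) is diminished, so it is ii°.
The scale of D minor (harmonic minor) is D E F G A Bb C#; C# is degree 7, and the triad built there (C#-E-G) is diminished, so it is vii°.

ii° in B minor; vii° in D minor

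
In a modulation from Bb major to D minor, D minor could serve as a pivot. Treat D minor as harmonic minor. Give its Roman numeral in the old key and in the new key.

The scale of Bb major is Bb C D Eb F G A; D is degree 3, and the triad built there (D-F-A) is minor, so it is iii.
The scale of D minor (harmonic minor) is D E F G A Bb C#; D is degree 1, and the triad built there (D-F-A) is minor, so it is i.

iii in Bb major; i in D minor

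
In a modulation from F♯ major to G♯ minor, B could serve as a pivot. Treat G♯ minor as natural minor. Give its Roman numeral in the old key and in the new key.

IV in F♯ major; III in G♯ minor

The scale of F♯ major is F♯ G♯ A♯ B C♯ D♯ E♯; B is degree 4, and the triad built there (B-D♯-F♯) is major, so it is IV.
The scale of G♯ minor (natural minor) is G♯ A♯ B C♯ D♯ E F♯; B is degree 3, and the triad built there (B-D♯-F♯) is major, so it is III.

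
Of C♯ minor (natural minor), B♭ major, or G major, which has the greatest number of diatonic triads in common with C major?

Triads of C major: C major (I), D minor (ii), E minor (iii), F major (IV), G major (V), A minor (vi), B diminished (vii°).
C♯ minor (natural minor) shares 0: none.
B♭ major shares 2: Dm, F.
G major shares 4: C, Em, G, Am.
The most common triads (4) are shared with G major.

G major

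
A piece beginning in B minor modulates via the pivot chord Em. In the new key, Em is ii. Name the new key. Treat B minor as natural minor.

The numeral ii denotes a minor triad on scale degree 2. With E on degree 2, the tonic of the new key is D.
Degree 2 carries a minor triad in major keys, so the destination is D major.
Check: the diatonic triads of D major are D (I), Em (ii), F♯m (iii), G (IV), A (V), Bm (vi), C♯dim (vii°) — Em is indeed ii.

D major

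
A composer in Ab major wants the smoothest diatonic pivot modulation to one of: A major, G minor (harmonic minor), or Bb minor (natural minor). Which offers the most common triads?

Bb minor

Triads of Ab major: Ab major (I), Bb minor (ii), C minor (iii), Db major (IV), Eb major (V), F minor (vi), G diminished (vii°).
A major shares 0: none.
G minor (harmonic minor) shares 2: Cm, Eb.
Bb minor (natural minor) shares 4: Ab, Bbm, Db, Fm.
The most common triads (4) are shared with Bb minor.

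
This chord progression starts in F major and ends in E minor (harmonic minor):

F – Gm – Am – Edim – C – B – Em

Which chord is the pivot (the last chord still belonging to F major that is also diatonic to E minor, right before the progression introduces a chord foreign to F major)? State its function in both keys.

Chords diatonic to F major: F, Gm, Am, Bb, C, Dm, Edim.
Reading the progression, the first chord not in that set is B, so the modulation leaves F major there.
The chord immediately before B is C, which is diatonic to both keys: V in F major and VI in E minor.

C — V in F major, VI in E minor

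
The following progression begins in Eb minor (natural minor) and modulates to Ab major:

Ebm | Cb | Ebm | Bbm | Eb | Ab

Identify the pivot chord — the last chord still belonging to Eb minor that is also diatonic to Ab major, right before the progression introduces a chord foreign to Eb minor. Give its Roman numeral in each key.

Chords diatonic to Eb minor: Ebm, Fdim, Gb, Abm, Bbm, Cb, Db.
Reading the progression, the first chord not in that set is Eb, so the modulation leaves Eb minor there.
The chord immediately before Eb is Bbm, which is diatonic to both keys: v in Eb minor and ii in Ab major.

Bbm — v in Eb minor, ii in Ab major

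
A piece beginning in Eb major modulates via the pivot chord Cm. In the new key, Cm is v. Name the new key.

The numeral v denotes a minor triad on scale degree 5. With C on degree 5, the tonic of the new key is F.
Degree 5 carries a minor triad in natural-minor keys, so the destination is F minor.
Check: the diatonic triads of F minor (natural minor) are Fm (i), Gdim (ii°), Ab (III), Bbm (iv), Cm (v), Db (VI), Eb (VII) — Cm is indeed v.

F minor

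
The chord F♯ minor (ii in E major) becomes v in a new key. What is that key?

B minor

The numeral v denotes a minor triad on scale degree 5. With F♯ on degree 5, the tonic of the new key is B.
Degree 5 carries a minor triad in natural-minor keys, so the destination is B minor.
Check: the diatonic triads of B minor (natural minor) are Bm (i), C♯dim (ii°), D (III), Em (iv), F♯m (v), G (VI), A (VII) — F♯ minor is indeed v.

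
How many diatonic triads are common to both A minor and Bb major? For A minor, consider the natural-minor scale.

2

Diatonic triads of A minor (natural minor): Am (i), Bdim (ii°), C (III), Dm (iv), Em (v), F (VI), G (VII).
Diatonic triads of Bb major: Bb (I), Cm (ii), Dm (iii), Eb (IV), F (V), Gm (vi), Adim (vii°).
Matching root and quality in both lists: Dm, F.
That gives 2 common triads.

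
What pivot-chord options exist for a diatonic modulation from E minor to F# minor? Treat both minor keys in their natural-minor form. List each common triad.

Bm, D

Triads in E minor (natural minor): Em (i), F#dim (ii°), G (III), Am (iv), Bm (v), C (VI), D (VII).
Triads in F# minor (natural minor): F#m (i), G#dim (ii°), A (III), Bm (iv), C#m (v), D (VI), E (VII).
Shared triads with their functions: Bm (v in E minor, iv in F# minor); D (VII in E minor, VI in F# minor).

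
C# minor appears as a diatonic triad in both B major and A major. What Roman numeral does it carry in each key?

ii in B major; iii in A major

The scale of B major is B C# D# E F# G# A#; C# is degree 2, and the triad built there (C#-E-G#) is minor, so it is ii.
The scale of A major is A B C# D E F# G#; C# is degree 3, and the triad built there (C#-E-G#) is minor, so it is iii.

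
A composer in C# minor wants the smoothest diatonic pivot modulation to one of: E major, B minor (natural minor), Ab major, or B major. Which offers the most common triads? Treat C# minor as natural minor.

E major

Triads of C# minor (natural minor): C# minor (i), D# diminished (ii°), E major (III), F# minor (iv), G# minor (v), A major (VI), B major (VII).
E major shares 7: C#m, D#dim, E, F#m, G#m, A, B.
B minor (natural minor) shares 2: F#m, A.
Ab major shares 0: none.
B major shares 4: C#m, E, G#m, B.
The most common triads (7) are shared with E major.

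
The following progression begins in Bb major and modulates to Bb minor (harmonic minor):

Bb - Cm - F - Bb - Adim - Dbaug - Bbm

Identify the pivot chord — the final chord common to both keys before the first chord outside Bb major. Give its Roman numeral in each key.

Chords diatonic to Bb major: Bb, Cm, Dm, Eb, F, Gm, Adim.
Reading the progression, the first chord not in that set is Dbaug, so the modulation leaves Bb major there.
The chord immediately before Dbaug is Adim, which is diatonic to both keys: vii° in Bb major and vii° in Bb minor.

Adim — vii° in Bb major, vii° in Bb minor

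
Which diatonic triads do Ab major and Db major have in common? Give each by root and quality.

Ab, Bbm, Db, Fm

Triads in Ab major: Ab (I), Bbm (ii), Cm (iii), Db (IV), Eb (V), Fm (vi), Gdim (vii°).
Triads in Db major: Db (I), Ebm (ii), Fm (iii), Gb (IV), Ab (V), Bbm (vi), Cdim (vii°).
Shared triads with their functions: Ab (I in Ab major, V in Db major); Bbm (ii in Ab major, vi in Db major); Db (IV in Ab major, I in Db major); Fm (vi in Ab major, iii in Db major).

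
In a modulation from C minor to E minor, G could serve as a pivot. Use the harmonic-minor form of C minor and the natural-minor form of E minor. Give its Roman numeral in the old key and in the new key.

The scale of C minor (harmonic minor) is C D Eb F G Ab B; G is degree 5, and the triad built there (G-B-D) is major, so it is V.
The scale of E minor (natural minor) is E F# G A B C D; G is degree 3, and the triad built there (G-B-D) is major, so it is III.

V in C minor; III in E minor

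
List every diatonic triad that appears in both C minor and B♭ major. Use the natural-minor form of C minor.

Triads in C minor (natural minor): C minor (i), D diminished (ii°), E♭ major (III), F minor (iv), G minor (v), A♭ major (VI), B♭ major (VII).
Triads in B♭ major: B♭ major (I), C minor (ii), D minor (iii), E♭ major (IV), F major (V), G minor (vi), A diminished (vii°).
Shared triads with their functions: C minor (i in C minor, ii in B♭ major); E♭ major (III in C minor, IV in B♭ major); G minor (v in C minor, vi in B♭ major); B♭ major (VII in C minor, I in B♭ major).

Cm, E♭, Gm, B♭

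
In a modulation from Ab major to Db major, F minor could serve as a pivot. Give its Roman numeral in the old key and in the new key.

The scale of Ab major is Ab Bb C Db Eb F G; F is degree 6, and the triad built there (F-Ab-C) is minor, so it is vi.
The scale of Db major is Db Eb F Gb Ab Bb C; F is degree 3, and the triad built there (F-Ab-C) is minor, so it is iii.

vi in Ab major; iii in Db major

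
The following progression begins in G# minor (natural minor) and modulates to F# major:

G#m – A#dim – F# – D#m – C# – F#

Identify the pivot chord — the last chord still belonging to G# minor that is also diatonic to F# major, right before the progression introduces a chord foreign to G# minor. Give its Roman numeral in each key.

D#m — v in G# minor, vi in F# major

Chords diatonic to G# minor: G#m, A#dim, B, C#m, D#m, E, F#.
Reading the progression, the first chord not in that set is C#, so the modulation leaves G# minor there.
The chord immediately before C# is D#m, which is diatonic to both keys: v in G# minor and vi in F# major.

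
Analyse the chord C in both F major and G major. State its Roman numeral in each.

V in F major; IV in G major

The scale of F major is F G A Bb C D E; C is degree 5, and the triad built there (C-E-G) is major, so it is V.
The scale of G major is G A B C D E F#; C is degree 4, and the triad built there (C-E-G) is major, so it is IV.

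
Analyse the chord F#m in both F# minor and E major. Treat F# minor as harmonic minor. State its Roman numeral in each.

i in F# minor; ii in E major

The scale of F# minor (harmonic minor) is F# G# A B C# D E#; F# is degree 1, and the triad built there (F#-A-C#) is minor, so it is i.
The scale of E major is E F# G# A B C# D#; F# is degree 2, and the triad built there (F#-A-C#) is minor, so it is ii.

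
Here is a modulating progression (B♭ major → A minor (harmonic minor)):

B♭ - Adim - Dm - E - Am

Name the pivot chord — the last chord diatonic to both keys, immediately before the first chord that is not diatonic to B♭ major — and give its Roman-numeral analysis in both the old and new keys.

Dm — iii in B♭ major, iv in A minor

Chords diatonic to B♭ major: B♭, Cm, Dm, E♭, F, Gm, Adim.
Reading the progression, the first chord not in that set is E, so the modulation leaves B♭ major there.
The chord immediately before E is Dm, which is diatonic to both keys: iii in B♭ major and iv in A minor.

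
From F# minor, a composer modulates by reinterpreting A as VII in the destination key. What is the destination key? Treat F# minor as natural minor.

The numeral VII denotes a major triad on scale degree 7. With A on degree 7, the tonic of the new key is B.
Degree 7 carries a major triad in natural-minor keys, so the destination is B minor.
Check: the diatonic triads of B minor (natural minor) are Bm (i), C#dim (ii°), D (III), Em (iv), F#m (v), G (VI), A (VII) — A is indeed VII.

B minor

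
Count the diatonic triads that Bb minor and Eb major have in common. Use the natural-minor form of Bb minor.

Diatonic triads of Bb minor (natural minor): Bbm (i), Cdim (ii°), Db (III), Ebm (iv), Fm (v), Gb (VI), Ab (VII).
Diatonic triads of Eb major: Eb (I), Fm (ii), Gm (iii), Ab (IV), Bb (V), Cm (vi), Ddim (vii°).
Matching root and quality in both lists: Fm, Ab.
That gives 2 common triads.

2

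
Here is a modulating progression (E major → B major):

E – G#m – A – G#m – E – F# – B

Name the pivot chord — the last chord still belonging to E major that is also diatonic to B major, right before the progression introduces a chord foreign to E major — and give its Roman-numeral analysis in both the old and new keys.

Chords diatonic to E major: E, F#m, G#m, A, B, C#m, D#dim.
Reading the progression, the first chord not in that set is F#, so the modulation leaves E major there.
The chord immediately before F# is E, which is diatonic to both keys: I in E major and IV in B major.

E — I in E major, IV in B major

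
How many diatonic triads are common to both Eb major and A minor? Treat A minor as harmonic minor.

Diatonic triads of Eb major: Eb (I), Fm (ii), Gm (iii), Ab (IV), Bb (V), Cm (vi), Ddim (vii°).
Diatonic triads of A minor (harmonic minor): Am (i), Bdim (ii°), Caug (III+), Dm (iv), E (V), F (VI), G#dim (vii°).
No triad has the same root and quality in both keys.

0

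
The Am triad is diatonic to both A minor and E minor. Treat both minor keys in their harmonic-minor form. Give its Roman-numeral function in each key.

The scale of A minor (harmonic minor) is A B C D E F G#; A is degree 1, and the triad built there (A-C-E) is minor, so it is i.
The scale of E minor (harmonic minor) is E F# G A B C D#; A is degree 4, and the triad built there (A-C-E) is minor, so it is iv.

i in A minor; iv in E minor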